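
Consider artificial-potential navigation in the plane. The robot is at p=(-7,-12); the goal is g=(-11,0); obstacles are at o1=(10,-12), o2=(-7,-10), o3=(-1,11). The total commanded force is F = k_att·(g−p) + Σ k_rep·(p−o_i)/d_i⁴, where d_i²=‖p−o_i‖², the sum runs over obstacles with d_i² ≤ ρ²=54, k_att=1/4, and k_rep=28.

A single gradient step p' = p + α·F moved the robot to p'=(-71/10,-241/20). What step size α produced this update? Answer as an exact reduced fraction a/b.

α = 1/10

F_att = 1/4·(g−p) = 1/4·(-4,12) = (-1.0000,3.0000)
o1: d²=289 > ρ²=54 → inactive
o2: d²=4 ≤ ρ²=54; F_rep = 28·(0,-2)/4² = (0.0000,-3.5000)
o3: d²=565 > ρ²=54 → inactive
F = F_att + ΣF_rep = (-1.0000,-0.5000)
Δp = p'−p = (-0.1000,-0.0500); α = Δx/Fx = (-1/10) / (-1) = 1/10
check: Δy/Fy = (-1/20) / (-1/2) = 1/10 ✓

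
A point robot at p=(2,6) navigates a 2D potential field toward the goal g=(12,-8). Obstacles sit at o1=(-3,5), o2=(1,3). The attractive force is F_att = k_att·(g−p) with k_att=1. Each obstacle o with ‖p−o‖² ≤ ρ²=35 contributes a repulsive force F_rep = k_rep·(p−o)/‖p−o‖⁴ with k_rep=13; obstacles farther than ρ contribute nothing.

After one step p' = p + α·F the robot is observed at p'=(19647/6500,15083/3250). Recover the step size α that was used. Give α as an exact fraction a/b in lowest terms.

F_att = 1·(g−p) = 1·(10,-14) = (10.0000,-14.0000)
o1: d²=26 ≤ ρ²=35; F_rep = 13·(5,1)/26² = (0.0962,0.0192)
o2: d²=10 ≤ ρ²=35; F_rep = 13·(1,3)/10² = (0.1300,0.3900)
F = F_att + ΣF_rep = (10.2262,-13.5908)
Δp = p'−p = (1.0226,-1.3591); α = Δx/Fx = (6647/6500) / (6647/650) = 1/10
check: Δy/Fy = (-4417/3250) / (-4417/325) = 1/10 ✓

α = 1/10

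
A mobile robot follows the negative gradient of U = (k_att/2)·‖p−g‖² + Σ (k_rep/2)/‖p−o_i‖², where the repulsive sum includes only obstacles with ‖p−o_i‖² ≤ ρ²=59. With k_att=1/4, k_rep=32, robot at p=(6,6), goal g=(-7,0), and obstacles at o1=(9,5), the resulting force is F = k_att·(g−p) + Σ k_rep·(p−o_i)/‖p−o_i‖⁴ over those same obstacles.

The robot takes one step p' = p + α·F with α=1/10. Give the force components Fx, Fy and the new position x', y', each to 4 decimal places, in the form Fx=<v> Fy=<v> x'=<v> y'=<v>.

Fx=-4.2100 Fy=-1.1800 x'=5.5790 y'=5.8820

F_att = 1/4·(g−p) = 1/4·(-13,-6) = (-3.2500,-1.5000)
o1: d²=10 ≤ ρ²=59; F_rep = 32·(-3,1)/10² = (-0.9600,0.3200)
F = F_att + ΣF_rep = (-4.2100,-1.1800)
p' = p + 1/10·F = (5.5790,5.8820)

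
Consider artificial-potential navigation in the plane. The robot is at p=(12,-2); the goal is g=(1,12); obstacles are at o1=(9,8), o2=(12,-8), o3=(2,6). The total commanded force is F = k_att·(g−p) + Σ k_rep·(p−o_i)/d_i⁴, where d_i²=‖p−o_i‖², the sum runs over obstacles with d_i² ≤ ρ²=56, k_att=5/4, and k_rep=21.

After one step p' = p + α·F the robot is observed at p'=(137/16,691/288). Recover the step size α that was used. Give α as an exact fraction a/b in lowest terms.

F_att = 5/4·(g−p) = 5/4·(-11,14) = (-13.7500,17.5000)
o1: d²=109 > ρ²=56 → inactive
o2: d²=36 ≤ ρ²=56; F_rep = 21·(0,6)/36² = (0.0000,0.0972)
o3: d²=164 > ρ²=56 → inactive
F = F_att + ΣF_rep = (-13.7500,17.5972)
Δp = p'−p = (-3.4375,4.3993); α = Δx/Fx = (-55/16) / (-55/4) = 1/4
check: Δy/Fy = (1267/288) / (1267/72) = 1/4 ✓

α = 1/4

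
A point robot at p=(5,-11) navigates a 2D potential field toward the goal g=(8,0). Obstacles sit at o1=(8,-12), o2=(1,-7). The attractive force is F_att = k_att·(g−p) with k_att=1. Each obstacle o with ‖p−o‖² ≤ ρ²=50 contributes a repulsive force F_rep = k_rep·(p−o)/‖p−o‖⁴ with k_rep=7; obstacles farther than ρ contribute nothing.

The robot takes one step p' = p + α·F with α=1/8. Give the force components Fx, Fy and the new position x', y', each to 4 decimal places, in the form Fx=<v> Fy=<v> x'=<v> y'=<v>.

Fx=2.8173 Fy=11.0427 x'=5.3522 y'=-9.6197

F_att = 1·(g−p) = 1·(3,11) = (3.0000,11.0000)
o1: d²=10 ≤ ρ²=50; F_rep = 7·(-3,1)/10² = (-0.2100,0.0700)
o2: d²=32 ≤ ρ²=50; F_rep = 7·(4,-4)/32² = (0.0273,-0.0273)
F = F_att + ΣF_rep = (2.8173,11.0427)
p' = p + 1/8·F = (5.3522,-9.6197)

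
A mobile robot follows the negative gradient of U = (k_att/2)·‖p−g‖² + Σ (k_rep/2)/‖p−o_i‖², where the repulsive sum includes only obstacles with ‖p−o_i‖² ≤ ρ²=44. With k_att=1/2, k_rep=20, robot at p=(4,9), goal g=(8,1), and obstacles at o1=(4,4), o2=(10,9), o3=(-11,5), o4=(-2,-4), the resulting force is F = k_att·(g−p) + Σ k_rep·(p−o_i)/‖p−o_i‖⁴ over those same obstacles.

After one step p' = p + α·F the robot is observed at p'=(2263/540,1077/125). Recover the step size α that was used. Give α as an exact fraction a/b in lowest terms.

α = 1/10

F_att = 1/2·(g−p) = 1/2·(4,-8) = (2.0000,-4.0000)
o1: d²=25 ≤ ρ²=44; F_rep = 20·(0,5)/25² = (0.0000,0.1600)
o2: d²=36 ≤ ρ²=44; F_rep = 20·(-6,0)/36² = (-0.0926,0.0000)
o3: d²=241 > ρ²=44 → inactive
o4: d²=205 > ρ²=44 → inactive
F = F_att + ΣF_rep = (1.9074,-3.8400)
Δp = p'−p = (0.1907,-0.3840); α = Δx/Fx = (103/540) / (103/54) = 1/10
check: Δy/Fy = (-48/125) / (-96/25) = 1/10 ✓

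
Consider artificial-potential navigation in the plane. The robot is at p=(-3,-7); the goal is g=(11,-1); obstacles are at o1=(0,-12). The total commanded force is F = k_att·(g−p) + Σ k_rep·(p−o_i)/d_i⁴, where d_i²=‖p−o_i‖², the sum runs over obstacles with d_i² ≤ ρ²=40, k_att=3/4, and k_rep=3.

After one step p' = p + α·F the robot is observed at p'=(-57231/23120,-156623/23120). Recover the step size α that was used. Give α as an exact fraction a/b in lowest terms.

α = 1/20

F_att = 3/4·(g−p) = 3/4·(14,6) = (10.5000,4.5000)
o1: d²=34 ≤ ρ²=40; F_rep = 3·(-3,5)/34² = (-0.0078,0.0130)
F = F_att + ΣF_rep = (10.4922,4.5130)
Δp = p'−p = (0.5246,0.2256); α = Δx/Fx = (12129/23120) / (12129/1156) = 1/20
check: Δy/Fy = (5217/23120) / (5217/1156) = 1/20 ✓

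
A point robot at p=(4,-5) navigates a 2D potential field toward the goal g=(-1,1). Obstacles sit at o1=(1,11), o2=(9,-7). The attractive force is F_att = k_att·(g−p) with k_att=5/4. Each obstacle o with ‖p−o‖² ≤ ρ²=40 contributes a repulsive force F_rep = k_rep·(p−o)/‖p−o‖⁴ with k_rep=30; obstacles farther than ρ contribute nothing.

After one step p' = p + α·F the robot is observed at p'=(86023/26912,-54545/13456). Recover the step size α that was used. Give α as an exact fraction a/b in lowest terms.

α = 1/8

F_att = 5/4·(g−p) = 5/4·(-5,6) = (-6.2500,7.5000)
o1: d²=265 > ρ²=40 → inactive
o2: d²=29 ≤ ρ²=40; F_rep = 30·(-5,2)/29² = (-0.1784,0.0713)
F = F_att + ΣF_rep = (-6.4284,7.5713)
Δp = p'−p = (-0.8035,0.9464); α = Δx/Fx = (-21625/26912) / (-21625/3364) = 1/8
check: Δy/Fy = (12735/13456) / (12735/1682) = 1/8 ✓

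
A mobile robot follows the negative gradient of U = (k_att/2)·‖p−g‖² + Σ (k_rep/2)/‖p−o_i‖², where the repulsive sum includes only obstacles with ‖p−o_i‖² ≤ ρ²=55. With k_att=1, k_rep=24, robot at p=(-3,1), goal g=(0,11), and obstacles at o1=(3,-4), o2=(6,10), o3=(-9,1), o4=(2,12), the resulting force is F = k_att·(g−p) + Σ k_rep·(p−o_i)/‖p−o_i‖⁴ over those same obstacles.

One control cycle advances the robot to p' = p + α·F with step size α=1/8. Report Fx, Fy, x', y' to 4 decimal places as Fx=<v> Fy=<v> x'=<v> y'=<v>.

Fx=3.1111 Fy=10.0000 x'=-2.6111 y'=2.2500

F_att = 1·(g−p) = 1·(3,10) = (3.0000,10.0000)
o1: d²=61 > ρ²=55 → inactive
o2: d²=162 > ρ²=55 → inactive
o3: d²=36 ≤ ρ²=55; F_rep = 24·(6,0)/36² = (0.1111,0.0000)
o4: d²=146 > ρ²=55 → inactive
F = F_att + ΣF_rep = (3.1111,10.0000)
p' = p + 1/8·F = (-2.6111,2.2500)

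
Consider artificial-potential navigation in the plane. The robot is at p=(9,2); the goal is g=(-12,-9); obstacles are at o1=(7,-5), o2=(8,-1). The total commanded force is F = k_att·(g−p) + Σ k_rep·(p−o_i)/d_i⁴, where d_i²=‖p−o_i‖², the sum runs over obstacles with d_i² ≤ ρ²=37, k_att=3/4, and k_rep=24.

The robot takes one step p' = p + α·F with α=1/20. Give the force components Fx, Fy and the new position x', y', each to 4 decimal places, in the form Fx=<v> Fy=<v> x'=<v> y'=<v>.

Fx=-15.5100 Fy=-7.5300 x'=8.2245 y'=1.6235

F_att = 3/4·(g−p) = 3/4·(-21,-11) = (-15.7500,-8.2500)
o1: d²=53 > ρ²=37 → inactive
o2: d²=10 ≤ ρ²=37; F_rep = 24·(1,3)/10² = (0.2400,0.7200)
F = F_att + ΣF_rep = (-15.5100,-7.5300)
p' = p + 1/20·F = (8.2245,1.6235)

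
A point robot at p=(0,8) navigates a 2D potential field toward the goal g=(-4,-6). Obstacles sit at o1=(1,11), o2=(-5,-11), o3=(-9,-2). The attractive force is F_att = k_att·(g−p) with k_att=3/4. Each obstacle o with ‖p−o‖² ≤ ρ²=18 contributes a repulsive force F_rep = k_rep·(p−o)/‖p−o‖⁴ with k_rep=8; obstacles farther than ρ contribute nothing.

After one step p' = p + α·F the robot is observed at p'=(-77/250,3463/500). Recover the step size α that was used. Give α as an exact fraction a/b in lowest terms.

F_att = 3/4·(g−p) = 3/4·(-4,-14) = (-3.0000,-10.5000)
o1: d²=10 ≤ ρ²=18; F_rep = 8·(-1,-3)/10² = (-0.0800,-0.2400)
o2: d²=386 > ρ²=18 → inactive
o3: d²=181 > ρ²=18 → inactive
F = F_att + ΣF_rep = (-3.0800,-10.7400)
Δp = p'−p = (-0.3080,-1.0740); α = Δx/Fx = (-77/250) / (-77/25) = 1/10
check: Δy/Fy = (-537/500) / (-537/50) = 1/10 ✓

α = 1/10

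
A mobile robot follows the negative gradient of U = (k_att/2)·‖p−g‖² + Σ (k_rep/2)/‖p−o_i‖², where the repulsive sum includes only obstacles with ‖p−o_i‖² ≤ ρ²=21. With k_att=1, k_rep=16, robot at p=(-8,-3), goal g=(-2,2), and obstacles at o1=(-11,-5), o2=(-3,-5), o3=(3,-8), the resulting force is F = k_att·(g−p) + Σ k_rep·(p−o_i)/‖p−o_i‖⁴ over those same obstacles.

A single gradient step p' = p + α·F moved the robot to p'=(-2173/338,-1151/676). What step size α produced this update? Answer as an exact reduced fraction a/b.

F_att = 1·(g−p) = 1·(6,5) = (6.0000,5.0000)
o1: d²=13 ≤ ρ²=21; F_rep = 16·(3,2)/13² = (0.2840,0.1893)
o2: d²=29 > ρ²=21 → inactive
o3: d²=146 > ρ²=21 → inactive
F = F_att + ΣF_rep = (6.2840,5.1893)
Δp = p'−p = (1.5710,1.2973); α = Δx/Fx = (531/338) / (1062/169) = 1/4
check: Δy/Fy = (877/676) / (877/169) = 1/4 ✓

α = 1/4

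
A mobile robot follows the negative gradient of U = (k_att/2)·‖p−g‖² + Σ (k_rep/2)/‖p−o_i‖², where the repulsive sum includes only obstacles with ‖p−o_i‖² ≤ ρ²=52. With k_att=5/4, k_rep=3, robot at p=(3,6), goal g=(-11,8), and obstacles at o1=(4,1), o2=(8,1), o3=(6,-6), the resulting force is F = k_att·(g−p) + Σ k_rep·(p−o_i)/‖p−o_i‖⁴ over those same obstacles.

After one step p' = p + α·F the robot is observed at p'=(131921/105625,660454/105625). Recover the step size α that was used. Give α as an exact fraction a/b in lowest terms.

α = 1/10

F_att = 5/4·(g−p) = 5/4·(-14,2) = (-17.5000,2.5000)
o1: d²=26 ≤ ρ²=52; F_rep = 3·(-1,5)/26² = (-0.0044,0.0222)
o2: d²=50 ≤ ρ²=52; F_rep = 3·(-5,5)/50² = (-0.0060,0.0060)
o3: d²=153 > ρ²=52 → inactive
F = F_att + ΣF_rep = (-17.5104,2.5282)
Δp = p'−p = (-1.7510,0.2528); α = Δx/Fx = (-184954/105625) / (-369908/21125) = 1/10
check: Δy/Fy = (26704/105625) / (53408/21125) = 1/10 ✓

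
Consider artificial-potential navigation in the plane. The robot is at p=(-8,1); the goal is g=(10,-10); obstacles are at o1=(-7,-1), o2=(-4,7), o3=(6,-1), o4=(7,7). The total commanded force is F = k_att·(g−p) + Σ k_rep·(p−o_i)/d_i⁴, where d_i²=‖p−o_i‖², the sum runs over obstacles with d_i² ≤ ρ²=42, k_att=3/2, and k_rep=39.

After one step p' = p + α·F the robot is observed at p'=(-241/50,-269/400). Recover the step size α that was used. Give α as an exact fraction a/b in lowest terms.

F_att = 3/2·(g−p) = 3/2·(18,-11) = (27.0000,-16.5000)
o1: d²=5 ≤ ρ²=42; F_rep = 39·(-1,2)/5² = (-1.5600,3.1200)
o2: d²=52 > ρ²=42 → inactive
o3: d²=200 > ρ²=42 → inactive
o4: d²=261 > ρ²=42 → inactive
F = F_att + ΣF_rep = (25.4400,-13.3800)
Δp = p'−p = (3.1800,-1.6725); α = Δx/Fx = (159/50) / (636/25) = 1/8
check: Δy/Fy = (-669/400) / (-669/50) = 1/8 ✓

α = 1/8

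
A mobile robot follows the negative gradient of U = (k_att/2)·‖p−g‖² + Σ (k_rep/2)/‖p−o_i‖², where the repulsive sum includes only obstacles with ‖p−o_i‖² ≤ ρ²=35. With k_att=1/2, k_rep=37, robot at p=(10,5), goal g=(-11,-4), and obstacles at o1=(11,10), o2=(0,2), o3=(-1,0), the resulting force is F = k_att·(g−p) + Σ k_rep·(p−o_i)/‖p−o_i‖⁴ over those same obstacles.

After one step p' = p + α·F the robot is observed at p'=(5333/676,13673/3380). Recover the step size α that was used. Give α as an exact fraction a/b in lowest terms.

F_att = 1/2·(g−p) = 1/2·(-21,-9) = (-10.5000,-4.5000)
o1: d²=26 ≤ ρ²=35; F_rep = 37·(-1,-5)/26² = (-0.0547,-0.2737)
o2: d²=109 > ρ²=35 → inactive
o3: d²=146 > ρ²=35 → inactive
F = F_att + ΣF_rep = (-10.5547,-4.7737)
Δp = p'−p = (-2.1109,-0.9547); α = Δx/Fx = (-1427/676) / (-7135/676) = 1/5
check: Δy/Fy = (-3227/3380) / (-3227/676) = 1/5 ✓

α = 1/5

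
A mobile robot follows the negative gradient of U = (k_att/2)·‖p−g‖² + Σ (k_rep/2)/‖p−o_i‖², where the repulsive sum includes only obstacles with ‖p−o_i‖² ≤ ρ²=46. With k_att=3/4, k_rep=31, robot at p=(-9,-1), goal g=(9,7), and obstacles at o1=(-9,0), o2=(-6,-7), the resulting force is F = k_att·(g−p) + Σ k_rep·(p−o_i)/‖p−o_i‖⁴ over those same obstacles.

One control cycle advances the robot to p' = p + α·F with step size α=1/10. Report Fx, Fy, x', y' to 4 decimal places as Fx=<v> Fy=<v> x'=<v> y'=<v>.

F_att = 3/4·(g−p) = 3/4·(18,8) = (13.5000,6.0000)
o1: d²=1 ≤ ρ²=46; F_rep = 31·(0,-1)/1² = (0.0000,-31.0000)
o2: d²=45 ≤ ρ²=46; F_rep = 31·(-3,6)/45² = (-0.0459,0.0919)
F = F_att + ΣF_rep = (13.4541,-24.9081)
p' = p + 1/10·F = (-7.6546,-3.4908)

Fx=13.4541 Fy=-24.9081 x'=-7.6546 y'=-3.4908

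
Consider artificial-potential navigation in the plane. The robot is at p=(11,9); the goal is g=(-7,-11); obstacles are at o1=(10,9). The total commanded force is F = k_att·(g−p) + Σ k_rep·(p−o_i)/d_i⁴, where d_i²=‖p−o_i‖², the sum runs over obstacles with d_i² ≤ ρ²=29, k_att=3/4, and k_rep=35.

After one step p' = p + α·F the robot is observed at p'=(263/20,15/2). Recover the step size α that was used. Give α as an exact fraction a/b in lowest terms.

F_att = 3/4·(g−p) = 3/4·(-18,-20) = (-13.5000,-15.0000)
o1: d²=1 ≤ ρ²=29; F_rep = 35·(1,0)/1² = (35.0000,0.0000)
F = F_att + ΣF_rep = (21.5000,-15.0000)
Δp = p'−p = (2.1500,-1.5000); α = Δx/Fx = (43/20) / (43/2) = 1/10
check: Δy/Fy = (-3/2) / (-15) = 1/10 ✓

α = 1/10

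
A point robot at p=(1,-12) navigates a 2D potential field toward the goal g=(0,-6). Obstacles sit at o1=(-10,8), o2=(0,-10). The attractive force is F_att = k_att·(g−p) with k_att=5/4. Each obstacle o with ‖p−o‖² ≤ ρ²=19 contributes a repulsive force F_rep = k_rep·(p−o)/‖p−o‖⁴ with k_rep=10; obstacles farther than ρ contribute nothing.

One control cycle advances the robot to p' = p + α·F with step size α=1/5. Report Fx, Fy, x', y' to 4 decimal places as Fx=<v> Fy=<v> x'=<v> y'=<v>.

F_att = 5/4·(g−p) = 5/4·(-1,6) = (-1.2500,7.5000)
o1: d²=521 > ρ²=19 → inactive
o2: d²=5 ≤ ρ²=19; F_rep = 10·(1,-2)/5² = (0.4000,-0.8000)
F = F_att + ΣF_rep = (-0.8500,6.7000)
p' = p + 1/5·F = (0.8300,-10.6600)

Fx=-0.8500 Fy=6.7000 x'=0.8300 y'=-10.6600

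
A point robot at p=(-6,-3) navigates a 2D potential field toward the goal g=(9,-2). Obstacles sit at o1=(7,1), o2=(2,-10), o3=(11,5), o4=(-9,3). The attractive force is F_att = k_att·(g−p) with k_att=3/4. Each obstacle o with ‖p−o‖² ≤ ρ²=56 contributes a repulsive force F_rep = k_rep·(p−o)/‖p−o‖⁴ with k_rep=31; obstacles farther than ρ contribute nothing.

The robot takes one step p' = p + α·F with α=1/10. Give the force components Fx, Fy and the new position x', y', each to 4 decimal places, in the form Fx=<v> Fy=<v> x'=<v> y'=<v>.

F_att = 3/4·(g−p) = 3/4·(15,1) = (11.2500,0.7500)
o1: d²=185 > ρ²=56 → inactive
o2: d²=113 > ρ²=56 → inactive
o3: d²=353 > ρ²=56 → inactive
o4: d²=45 ≤ ρ²=56; F_rep = 31·(3,-6)/45² = (0.0459,-0.0919)
F = F_att + ΣF_rep = (11.2959,0.6581)
p' = p + 1/10·F = (-4.8704,-2.9342)

Fx=11.2959 Fy=0.6581 x'=-4.8704 y'=-2.9342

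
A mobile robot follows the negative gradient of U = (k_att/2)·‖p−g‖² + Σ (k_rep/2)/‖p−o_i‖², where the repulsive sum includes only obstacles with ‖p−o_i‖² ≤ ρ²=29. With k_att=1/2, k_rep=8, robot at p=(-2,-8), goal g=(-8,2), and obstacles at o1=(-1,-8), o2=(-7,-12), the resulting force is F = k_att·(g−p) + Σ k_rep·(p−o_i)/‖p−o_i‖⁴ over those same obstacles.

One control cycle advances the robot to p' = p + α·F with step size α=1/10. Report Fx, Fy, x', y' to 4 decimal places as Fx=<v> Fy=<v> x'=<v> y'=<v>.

Fx=-11.0000 Fy=5.0000 x'=-3.1000 y'=-7.5000

F_att = 1/2·(g−p) = 1/2·(-6,10) = (-3.0000,5.0000)
o1: d²=1 ≤ ρ²=29; F_rep = 8·(-1,0)/1² = (-8.0000,0.0000)
o2: d²=41 > ρ²=29 → inactive
F = F_att + ΣF_rep = (-11.0000,5.0000)
p' = p + 1/10·F = (-3.1000,-7.5000)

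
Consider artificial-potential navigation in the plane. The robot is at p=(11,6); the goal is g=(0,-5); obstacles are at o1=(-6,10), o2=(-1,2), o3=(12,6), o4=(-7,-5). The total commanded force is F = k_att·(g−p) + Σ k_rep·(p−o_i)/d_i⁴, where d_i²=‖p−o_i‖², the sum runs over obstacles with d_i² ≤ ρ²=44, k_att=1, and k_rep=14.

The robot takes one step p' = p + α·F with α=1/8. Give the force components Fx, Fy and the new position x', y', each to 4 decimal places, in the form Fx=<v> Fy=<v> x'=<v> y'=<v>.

F_att = 1·(g−p) = 1·(-11,-11) = (-11.0000,-11.0000)
o1: d²=305 > ρ²=44 → inactive
o2: d²=160 > ρ²=44 → inactive
o3: d²=1 ≤ ρ²=44; F_rep = 14·(-1,0)/1² = (-14.0000,0.0000)
o4: d²=445 > ρ²=44 → inactive
F = F_att + ΣF_rep = (-25.0000,-11.0000)
p' = p + 1/8·F = (7.8750,4.6250)

Fx=-25.0000 Fy=-11.0000 x'=7.8750 y'=4.6250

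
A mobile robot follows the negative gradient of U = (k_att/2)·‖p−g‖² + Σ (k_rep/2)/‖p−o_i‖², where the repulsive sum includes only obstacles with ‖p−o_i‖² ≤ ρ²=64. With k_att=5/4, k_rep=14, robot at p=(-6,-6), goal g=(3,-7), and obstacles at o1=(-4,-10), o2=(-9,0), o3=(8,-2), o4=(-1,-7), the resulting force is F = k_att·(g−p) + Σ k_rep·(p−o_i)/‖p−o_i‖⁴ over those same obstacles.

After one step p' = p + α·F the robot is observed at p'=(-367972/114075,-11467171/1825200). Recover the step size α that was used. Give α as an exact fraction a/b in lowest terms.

F_att = 5/4·(g−p) = 5/4·(9,-1) = (11.2500,-1.2500)
o1: d²=20 ≤ ρ²=64; F_rep = 14·(-2,4)/20² = (-0.0700,0.1400)
o2: d²=45 ≤ ρ²=64; F_rep = 14·(3,-6)/45² = (0.0207,-0.0415)
o3: d²=212 > ρ²=64 → inactive
o4: d²=26 ≤ ρ²=64; F_rep = 14·(-5,1)/26² = (-0.1036,0.0207)
F = F_att + ΣF_rep = (11.0972,-1.1308)
Δp = p'−p = (2.7743,-0.2827); α = Δx/Fx = (316478/114075) / (1265912/114075) = 1/4
check: Δy/Fy = (-515971/1825200) / (-515971/456300) = 1/4 ✓

α = 1/4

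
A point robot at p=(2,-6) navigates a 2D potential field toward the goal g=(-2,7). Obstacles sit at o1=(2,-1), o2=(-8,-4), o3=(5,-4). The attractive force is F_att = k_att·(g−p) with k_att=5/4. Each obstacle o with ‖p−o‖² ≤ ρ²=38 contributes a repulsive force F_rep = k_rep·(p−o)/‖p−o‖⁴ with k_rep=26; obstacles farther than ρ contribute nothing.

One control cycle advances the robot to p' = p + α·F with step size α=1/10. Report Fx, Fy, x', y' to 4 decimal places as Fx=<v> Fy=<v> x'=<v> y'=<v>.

Fx=-5.4615 Fy=15.7343 x'=1.4538 y'=-4.4266

F_att = 5/4·(g−p) = 5/4·(-4,13) = (-5.0000,16.2500)
o1: d²=25 ≤ ρ²=38; F_rep = 26·(0,-5)/25² = (0.0000,-0.2080)
o2: d²=104 > ρ²=38 → inactive
o3: d²=13 ≤ ρ²=38; F_rep = 26·(-3,-2)/13² = (-0.4615,-0.3077)
F = F_att + ΣF_rep = (-5.4615,15.7343)
p' = p + 1/10·F = (1.4538,-4.4266)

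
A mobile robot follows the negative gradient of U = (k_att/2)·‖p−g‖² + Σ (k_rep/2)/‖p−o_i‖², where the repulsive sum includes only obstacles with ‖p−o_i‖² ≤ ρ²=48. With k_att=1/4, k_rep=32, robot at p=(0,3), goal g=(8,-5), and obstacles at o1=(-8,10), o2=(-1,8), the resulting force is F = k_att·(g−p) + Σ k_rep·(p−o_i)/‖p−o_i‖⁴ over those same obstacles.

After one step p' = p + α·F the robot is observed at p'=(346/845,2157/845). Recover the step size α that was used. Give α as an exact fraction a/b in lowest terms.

α = 1/5

F_att = 1/4·(g−p) = 1/4·(8,-8) = (2.0000,-2.0000)
o1: d²=113 > ρ²=48 → inactive
o2: d²=26 ≤ ρ²=48; F_rep = 32·(1,-5)/26² = (0.0473,-0.2367)
F = F_att + ΣF_rep = (2.0473,-2.2367)
Δp = p'−p = (0.4095,-0.4473); α = Δx/Fx = (346/845) / (346/169) = 1/5
check: Δy/Fy = (-378/845) / (-378/169) = 1/5 ✓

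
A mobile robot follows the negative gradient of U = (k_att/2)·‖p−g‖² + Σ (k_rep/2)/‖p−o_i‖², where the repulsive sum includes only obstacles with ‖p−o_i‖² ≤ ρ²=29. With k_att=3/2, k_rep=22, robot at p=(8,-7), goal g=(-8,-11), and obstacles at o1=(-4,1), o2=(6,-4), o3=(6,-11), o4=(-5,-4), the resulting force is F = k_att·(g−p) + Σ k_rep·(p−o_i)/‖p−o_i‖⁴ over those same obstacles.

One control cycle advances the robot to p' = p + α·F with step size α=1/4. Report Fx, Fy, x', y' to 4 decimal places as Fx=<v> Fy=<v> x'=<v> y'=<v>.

Fx=-23.6296 Fy=-6.1705 x'=2.0926 y'=-8.5426

F_att = 3/2·(g−p) = 3/2·(-16,-4) = (-24.0000,-6.0000)
o1: d²=208 > ρ²=29 → inactive
o2: d²=13 ≤ ρ²=29; F_rep = 22·(2,-3)/13² = (0.2604,-0.3905)
o3: d²=20 ≤ ρ²=29; F_rep = 22·(2,4)/20² = (0.1100,0.2200)
o4: d²=178 > ρ²=29 → inactive
F = F_att + ΣF_rep = (-23.6296,-6.1705)
p' = p + 1/4·F = (2.0926,-8.5426)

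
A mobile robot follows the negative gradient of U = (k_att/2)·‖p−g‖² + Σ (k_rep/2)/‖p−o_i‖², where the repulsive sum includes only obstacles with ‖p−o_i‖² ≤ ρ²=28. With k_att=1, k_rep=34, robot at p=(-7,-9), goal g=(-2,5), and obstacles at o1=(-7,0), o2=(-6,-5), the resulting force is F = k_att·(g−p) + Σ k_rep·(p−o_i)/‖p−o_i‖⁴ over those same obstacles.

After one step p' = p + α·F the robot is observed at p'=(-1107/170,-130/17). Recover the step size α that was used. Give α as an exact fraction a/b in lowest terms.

α = 1/10

F_att = 1·(g−p) = 1·(5,14) = (5.0000,14.0000)
o1: d²=81 > ρ²=28 → inactive
o2: d²=17 ≤ ρ²=28; F_rep = 34·(-1,-4)/17² = (-0.1176,-0.4706)
F = F_att + ΣF_rep = (4.8824,13.5294)
Δp = p'−p = (0.4882,1.3529); α = Δx/Fx = (83/170) / (83/17) = 1/10
check: Δy/Fy = (23/17) / (230/17) = 1/10 ✓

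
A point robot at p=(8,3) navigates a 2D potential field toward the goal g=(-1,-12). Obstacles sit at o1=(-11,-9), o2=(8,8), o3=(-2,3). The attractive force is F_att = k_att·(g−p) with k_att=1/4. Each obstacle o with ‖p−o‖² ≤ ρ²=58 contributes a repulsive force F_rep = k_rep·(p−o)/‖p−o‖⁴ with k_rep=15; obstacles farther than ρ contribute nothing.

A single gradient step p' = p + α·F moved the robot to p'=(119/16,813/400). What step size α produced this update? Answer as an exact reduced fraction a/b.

α = 1/4

F_att = 1/4·(g−p) = 1/4·(-9,-15) = (-2.2500,-3.7500)
o1: d²=505 > ρ²=58 → inactive
o2: d²=25 ≤ ρ²=58; F_rep = 15·(0,-5)/25² = (0.0000,-0.1200)
o3: d²=100 > ρ²=58 → inactive
F = F_att + ΣF_rep = (-2.2500,-3.8700)
Δp = p'−p = (-0.5625,-0.9675); α = Δx/Fx = (-9/16) / (-9/4) = 1/4
check: Δy/Fy = (-387/400) / (-387/100) = 1/4 ✓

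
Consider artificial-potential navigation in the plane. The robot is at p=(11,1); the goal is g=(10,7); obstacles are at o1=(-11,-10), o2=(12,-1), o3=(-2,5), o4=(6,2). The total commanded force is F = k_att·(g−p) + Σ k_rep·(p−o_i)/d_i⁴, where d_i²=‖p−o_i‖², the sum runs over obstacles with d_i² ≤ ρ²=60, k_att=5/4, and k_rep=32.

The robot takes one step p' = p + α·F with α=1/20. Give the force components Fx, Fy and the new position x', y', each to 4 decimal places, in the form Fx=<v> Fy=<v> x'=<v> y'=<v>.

Fx=-2.2933 Fy=10.0127 x'=10.8853 y'=1.5006

F_att = 5/4·(g−p) = 5/4·(-1,6) = (-1.2500,7.5000)
o1: d²=605 > ρ²=60 → inactive
o2: d²=5 ≤ ρ²=60; F_rep = 32·(-1,2)/5² = (-1.2800,2.5600)
o3: d²=185 > ρ²=60 → inactive
o4: d²=26 ≤ ρ²=60; F_rep = 32·(5,-1)/26² = (0.2367,-0.0473)
F = F_att + ΣF_rep = (-2.2933,10.0127)
p' = p + 1/20·F = (10.8853,1.5006)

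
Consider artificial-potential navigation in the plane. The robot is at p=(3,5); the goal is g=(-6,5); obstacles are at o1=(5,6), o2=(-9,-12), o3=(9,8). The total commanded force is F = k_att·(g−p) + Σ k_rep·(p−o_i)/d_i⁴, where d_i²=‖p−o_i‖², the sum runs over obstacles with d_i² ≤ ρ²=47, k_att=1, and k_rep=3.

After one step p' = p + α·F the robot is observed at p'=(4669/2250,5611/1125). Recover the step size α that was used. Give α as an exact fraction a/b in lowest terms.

F_att = 1·(g−p) = 1·(-9,0) = (-9.0000,0.0000)
o1: d²=5 ≤ ρ²=47; F_rep = 3·(-2,-1)/5² = (-0.2400,-0.1200)
o2: d²=433 > ρ²=47 → inactive
o3: d²=45 ≤ ρ²=47; F_rep = 3·(-6,-3)/45² = (-0.0089,-0.0044)
F = F_att + ΣF_rep = (-9.2489,-0.1244)
Δp = p'−p = (-0.9249,-0.0124); α = Δx/Fx = (-2081/2250) / (-2081/225) = 1/10
check: Δy/Fy = (-14/1125) / (-28/225) = 1/10 ✓

α = 1/10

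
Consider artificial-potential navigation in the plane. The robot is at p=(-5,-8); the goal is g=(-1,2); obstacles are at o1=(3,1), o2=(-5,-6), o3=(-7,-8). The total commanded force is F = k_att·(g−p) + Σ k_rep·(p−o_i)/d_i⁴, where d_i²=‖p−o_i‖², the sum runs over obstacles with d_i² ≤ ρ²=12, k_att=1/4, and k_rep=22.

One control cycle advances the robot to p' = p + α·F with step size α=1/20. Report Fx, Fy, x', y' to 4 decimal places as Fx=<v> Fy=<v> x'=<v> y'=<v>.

F_att = 1/4·(g−p) = 1/4·(4,10) = (1.0000,2.5000)
o1: d²=145 > ρ²=12 → inactive
o2: d²=4 ≤ ρ²=12; F_rep = 22·(0,-2)/4² = (0.0000,-2.7500)
o3: d²=4 ≤ ρ²=12; F_rep = 22·(2,0)/4² = (2.7500,0.0000)
F = F_att + ΣF_rep = (3.7500,-0.2500)
p' = p + 1/20·F = (-4.8125,-8.0125)

Fx=3.7500 Fy=-0.2500 x'=-4.8125 y'=-8.0125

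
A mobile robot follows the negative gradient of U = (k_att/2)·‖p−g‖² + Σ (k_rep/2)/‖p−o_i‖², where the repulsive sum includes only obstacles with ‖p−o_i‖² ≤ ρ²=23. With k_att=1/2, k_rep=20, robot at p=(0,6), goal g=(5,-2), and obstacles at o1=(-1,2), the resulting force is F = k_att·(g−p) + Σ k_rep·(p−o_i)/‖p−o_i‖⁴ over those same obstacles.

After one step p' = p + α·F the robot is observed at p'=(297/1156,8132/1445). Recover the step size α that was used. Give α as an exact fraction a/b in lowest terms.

α = 1/10

F_att = 1/2·(g−p) = 1/2·(5,-8) = (2.5000,-4.0000)
o1: d²=17 ≤ ρ²=23; F_rep = 20·(1,4)/17² = (0.0692,0.2768)
F = F_att + ΣF_rep = (2.5692,-3.7232)
Δp = p'−p = (0.2569,-0.3723); α = Δx/Fx = (297/1156) / (1485/578) = 1/10
check: Δy/Fy = (-538/1445) / (-1076/289) = 1/10 ✓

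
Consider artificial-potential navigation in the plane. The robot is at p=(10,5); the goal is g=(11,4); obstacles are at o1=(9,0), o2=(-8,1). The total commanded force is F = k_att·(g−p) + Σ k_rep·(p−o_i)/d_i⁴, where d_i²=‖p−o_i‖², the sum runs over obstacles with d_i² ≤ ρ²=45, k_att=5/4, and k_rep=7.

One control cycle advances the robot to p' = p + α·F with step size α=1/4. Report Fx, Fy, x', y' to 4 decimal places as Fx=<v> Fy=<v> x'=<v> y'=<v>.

F_att = 5/4·(g−p) = 5/4·(1,-1) = (1.2500,-1.2500)
o1: d²=26 ≤ ρ²=45; F_rep = 7·(1,5)/26² = (0.0104,0.0518)
o2: d²=340 > ρ²=45 → inactive
F = F_att + ΣF_rep = (1.2604,-1.1982)
p' = p + 1/4·F = (10.3151,4.7004)

Fx=1.2604 Fy=-1.1982 x'=10.3151 y'=4.7004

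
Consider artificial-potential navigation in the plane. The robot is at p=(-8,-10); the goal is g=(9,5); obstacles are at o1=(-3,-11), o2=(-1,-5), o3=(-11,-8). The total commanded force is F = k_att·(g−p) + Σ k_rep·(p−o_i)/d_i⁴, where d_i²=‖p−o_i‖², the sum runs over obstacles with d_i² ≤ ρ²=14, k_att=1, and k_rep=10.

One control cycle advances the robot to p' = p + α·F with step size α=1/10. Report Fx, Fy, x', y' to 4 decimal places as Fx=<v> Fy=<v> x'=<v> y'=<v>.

F_att = 1·(g−p) = 1·(17,15) = (17.0000,15.0000)
o1: d²=26 > ρ²=14 → inactive
o2: d²=74 > ρ²=14 → inactive
o3: d²=13 ≤ ρ²=14; F_rep = 10·(3,-2)/13² = (0.1775,-0.1183)
F = F_att + ΣF_rep = (17.1775,14.8817)
p' = p + 1/10·F = (-6.2822,-8.5118)

Fx=17.1775 Fy=14.8817 x'=-6.2822 y'=-8.5118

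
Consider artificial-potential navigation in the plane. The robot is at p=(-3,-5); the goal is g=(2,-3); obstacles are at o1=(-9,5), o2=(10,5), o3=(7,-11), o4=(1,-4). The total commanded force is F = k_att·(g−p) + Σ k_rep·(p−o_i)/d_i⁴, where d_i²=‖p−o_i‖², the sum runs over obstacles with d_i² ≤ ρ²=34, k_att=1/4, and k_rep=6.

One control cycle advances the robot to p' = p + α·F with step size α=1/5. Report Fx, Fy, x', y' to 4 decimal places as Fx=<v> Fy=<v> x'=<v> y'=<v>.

Fx=1.1670 Fy=0.4792 x'=-2.7666 y'=-4.9042

F_att = 1/4·(g−p) = 1/4·(5,2) = (1.2500,0.5000)
o1: d²=136 > ρ²=34 → inactive
o2: d²=269 > ρ²=34 → inactive
o3: d²=136 > ρ²=34 → inactive
o4: d²=17 ≤ ρ²=34; F_rep = 6·(-4,-1)/17² = (-0.0830,-0.0208)
F = F_att + ΣF_rep = (1.1670,0.4792)
p' = p + 1/5·F = (-2.7666,-4.9042)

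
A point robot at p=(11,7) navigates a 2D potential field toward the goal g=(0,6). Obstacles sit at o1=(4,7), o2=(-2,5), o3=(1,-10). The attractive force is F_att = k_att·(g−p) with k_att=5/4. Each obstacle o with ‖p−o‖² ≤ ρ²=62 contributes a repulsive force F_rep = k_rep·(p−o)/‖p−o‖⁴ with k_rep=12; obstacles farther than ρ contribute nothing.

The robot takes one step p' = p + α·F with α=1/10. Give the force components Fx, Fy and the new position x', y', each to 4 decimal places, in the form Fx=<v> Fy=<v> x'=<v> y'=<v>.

F_att = 5/4·(g−p) = 5/4·(-11,-1) = (-13.7500,-1.2500)
o1: d²=49 ≤ ρ²=62; F_rep = 12·(7,0)/49² = (0.0350,0.0000)
o2: d²=173 > ρ²=62 → inactive
o3: d²=389 > ρ²=62 → inactive
F = F_att + ΣF_rep = (-13.7150,-1.2500)
p' = p + 1/10·F = (9.6285,6.8750)

Fx=-13.7150 Fy=-1.2500 x'=9.6285 y'=6.8750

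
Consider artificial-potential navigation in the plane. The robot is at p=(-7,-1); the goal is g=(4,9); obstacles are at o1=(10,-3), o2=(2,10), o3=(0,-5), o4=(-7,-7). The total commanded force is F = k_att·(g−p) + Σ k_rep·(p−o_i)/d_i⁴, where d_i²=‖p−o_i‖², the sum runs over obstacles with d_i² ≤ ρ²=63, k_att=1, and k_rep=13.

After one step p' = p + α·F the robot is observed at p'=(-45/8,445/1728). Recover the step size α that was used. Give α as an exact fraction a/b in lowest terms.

α = 1/8

F_att = 1·(g−p) = 1·(11,10) = (11.0000,10.0000)
o1: d²=293 > ρ²=63 → inactive
o2: d²=202 > ρ²=63 → inactive
o3: d²=65 > ρ²=63 → inactive
o4: d²=36 ≤ ρ²=63; F_rep = 13·(0,6)/36² = (0.0000,0.0602)
F = F_att + ΣF_rep = (11.0000,10.0602)
Δp = p'−p = (1.3750,1.2575); α = Δx/Fx = (11/8) / (11) = 1/8
check: Δy/Fy = (2173/1728) / (2173/216) = 1/8 ✓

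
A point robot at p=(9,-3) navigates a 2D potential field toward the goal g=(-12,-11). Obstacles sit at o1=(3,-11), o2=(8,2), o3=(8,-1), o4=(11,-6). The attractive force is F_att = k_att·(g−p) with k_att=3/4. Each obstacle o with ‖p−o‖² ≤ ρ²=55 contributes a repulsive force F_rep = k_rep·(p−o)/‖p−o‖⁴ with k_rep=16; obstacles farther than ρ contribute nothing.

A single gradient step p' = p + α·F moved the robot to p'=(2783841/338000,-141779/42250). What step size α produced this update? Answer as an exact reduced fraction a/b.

F_att = 3/4·(g−p) = 3/4·(-21,-8) = (-15.7500,-6.0000)
o1: d²=100 > ρ²=55 → inactive
o2: d²=26 ≤ ρ²=55; F_rep = 16·(1,-5)/26² = (0.0237,-0.1183)
o3: d²=5 ≤ ρ²=55; F_rep = 16·(1,-2)/5² = (0.6400,-1.2800)
o4: d²=13 ≤ ρ²=55; F_rep = 16·(-2,3)/13² = (-0.1893,0.2840)
F = F_att + ΣF_rep = (-15.2757,-7.1143)
Δp = p'−p = (-0.7638,-0.3557); α = Δx/Fx = (-258159/338000) / (-258159/16900) = 1/20
check: Δy/Fy = (-15029/42250) / (-30058/4225) = 1/20 ✓

α = 1/20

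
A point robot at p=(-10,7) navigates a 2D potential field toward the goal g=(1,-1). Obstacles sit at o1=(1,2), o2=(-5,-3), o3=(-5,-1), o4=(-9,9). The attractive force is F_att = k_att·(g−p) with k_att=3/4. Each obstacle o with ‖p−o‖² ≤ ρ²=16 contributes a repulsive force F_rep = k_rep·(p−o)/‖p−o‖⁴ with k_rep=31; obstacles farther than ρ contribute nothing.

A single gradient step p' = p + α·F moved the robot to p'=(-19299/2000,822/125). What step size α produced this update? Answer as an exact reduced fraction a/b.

F_att = 3/4·(g−p) = 3/4·(11,-8) = (8.2500,-6.0000)
o1: d²=146 > ρ²=16 → inactive
o2: d²=125 > ρ²=16 → inactive
o3: d²=89 > ρ²=16 → inactive
o4: d²=5 ≤ ρ²=16; F_rep = 31·(-1,-2)/5² = (-1.2400,-2.4800)
F = F_att + ΣF_rep = (7.0100,-8.4800)
Δp = p'−p = (0.3505,-0.4240); α = Δx/Fx = (701/2000) / (701/100) = 1/20
check: Δy/Fy = (-53/125) / (-212/25) = 1/20 ✓

α = 1/20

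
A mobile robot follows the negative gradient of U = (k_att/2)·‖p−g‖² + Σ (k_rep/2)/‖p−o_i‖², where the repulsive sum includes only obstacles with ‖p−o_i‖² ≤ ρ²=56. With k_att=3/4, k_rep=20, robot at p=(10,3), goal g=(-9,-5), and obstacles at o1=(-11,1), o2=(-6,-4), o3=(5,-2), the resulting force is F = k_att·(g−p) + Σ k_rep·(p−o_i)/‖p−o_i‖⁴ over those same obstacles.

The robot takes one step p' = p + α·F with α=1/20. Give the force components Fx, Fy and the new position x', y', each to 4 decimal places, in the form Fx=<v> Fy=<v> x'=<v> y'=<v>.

Fx=-14.2100 Fy=-5.9600 x'=9.2895 y'=2.7020

F_att = 3/4·(g−p) = 3/4·(-19,-8) = (-14.2500,-6.0000)
o1: d²=445 > ρ²=56 → inactive
o2: d²=305 > ρ²=56 → inactive
o3: d²=50 ≤ ρ²=56; F_rep = 20·(5,5)/50² = (0.0400,0.0400)
F = F_att + ΣF_rep = (-14.2100,-5.9600)
p' = p + 1/20·F = (9.2895,2.7020)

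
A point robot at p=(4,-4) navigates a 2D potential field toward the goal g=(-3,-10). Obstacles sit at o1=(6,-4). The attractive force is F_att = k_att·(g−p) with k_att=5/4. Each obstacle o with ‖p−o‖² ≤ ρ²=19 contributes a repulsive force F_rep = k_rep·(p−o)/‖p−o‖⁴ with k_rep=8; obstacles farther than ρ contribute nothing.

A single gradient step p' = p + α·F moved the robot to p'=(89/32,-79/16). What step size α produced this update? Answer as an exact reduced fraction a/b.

F_att = 5/4·(g−p) = 5/4·(-7,-6) = (-8.7500,-7.5000)
o1: d²=4 ≤ ρ²=19; F_rep = 8·(-2,0)/4² = (-1.0000,0.0000)
F = F_att + ΣF_rep = (-9.7500,-7.5000)
Δp = p'−p = (-1.2188,-0.9375); α = Δx/Fx = (-39/32) / (-39/4) = 1/8
check: Δy/Fy = (-15/16) / (-15/2) = 1/8 ✓

α = 1/8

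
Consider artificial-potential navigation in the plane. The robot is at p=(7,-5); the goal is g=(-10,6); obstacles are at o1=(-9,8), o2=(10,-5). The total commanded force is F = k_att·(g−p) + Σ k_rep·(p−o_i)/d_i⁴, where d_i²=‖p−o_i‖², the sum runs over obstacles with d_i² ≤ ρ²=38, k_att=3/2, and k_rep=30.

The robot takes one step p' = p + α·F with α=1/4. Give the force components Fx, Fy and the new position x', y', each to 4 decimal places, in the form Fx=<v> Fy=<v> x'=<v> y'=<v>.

Fx=-26.6111 Fy=16.5000 x'=0.3472 y'=-0.8750

F_att = 3/2·(g−p) = 3/2·(-17,11) = (-25.5000,16.5000)
o1: d²=425 > ρ²=38 → inactive
o2: d²=9 ≤ ρ²=38; F_rep = 30·(-3,0)/9² = (-1.1111,0.0000)
F = F_att + ΣF_rep = (-26.6111,16.5000)
p' = p + 1/4·F = (0.3472,-0.8750)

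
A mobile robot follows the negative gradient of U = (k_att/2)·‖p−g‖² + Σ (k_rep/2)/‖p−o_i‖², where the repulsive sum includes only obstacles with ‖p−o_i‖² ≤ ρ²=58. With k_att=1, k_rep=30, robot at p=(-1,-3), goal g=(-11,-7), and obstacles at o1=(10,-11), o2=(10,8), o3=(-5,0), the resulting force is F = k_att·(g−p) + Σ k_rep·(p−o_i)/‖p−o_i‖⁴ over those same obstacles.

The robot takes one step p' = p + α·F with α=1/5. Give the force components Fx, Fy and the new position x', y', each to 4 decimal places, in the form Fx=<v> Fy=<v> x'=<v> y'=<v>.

Fx=-9.8080 Fy=-4.1440 x'=-2.9616 y'=-3.8288

F_att = 1·(g−p) = 1·(-10,-4) = (-10.0000,-4.0000)
o1: d²=185 > ρ²=58 → inactive
o2: d²=242 > ρ²=58 → inactive
o3: d²=25 ≤ ρ²=58; F_rep = 30·(4,-3)/25² = (0.1920,-0.1440)
F = F_att + ΣF_rep = (-9.8080,-4.1440)
p' = p + 1/5·F = (-2.9616,-3.8288)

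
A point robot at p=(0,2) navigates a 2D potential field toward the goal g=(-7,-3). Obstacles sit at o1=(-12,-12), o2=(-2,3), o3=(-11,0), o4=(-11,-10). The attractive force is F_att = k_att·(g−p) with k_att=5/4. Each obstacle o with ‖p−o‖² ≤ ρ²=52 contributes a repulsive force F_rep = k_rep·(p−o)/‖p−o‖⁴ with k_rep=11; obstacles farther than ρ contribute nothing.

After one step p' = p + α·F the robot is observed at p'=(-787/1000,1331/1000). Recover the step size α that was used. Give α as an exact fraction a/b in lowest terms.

F_att = 5/4·(g−p) = 5/4·(-7,-5) = (-8.7500,-6.2500)
o1: d²=340 > ρ²=52 → inactive
o2: d²=5 ≤ ρ²=52; F_rep = 11·(2,-1)/5² = (0.8800,-0.4400)
o3: d²=125 > ρ²=52 → inactive
o4: d²=265 > ρ²=52 → inactive
F = F_att + ΣF_rep = (-7.8700,-6.6900)
Δp = p'−p = (-0.7870,-0.6690); α = Δx/Fx = (-787/1000) / (-787/100) = 1/10
check: Δy/Fy = (-669/1000) / (-669/100) = 1/10 ✓

α = 1/10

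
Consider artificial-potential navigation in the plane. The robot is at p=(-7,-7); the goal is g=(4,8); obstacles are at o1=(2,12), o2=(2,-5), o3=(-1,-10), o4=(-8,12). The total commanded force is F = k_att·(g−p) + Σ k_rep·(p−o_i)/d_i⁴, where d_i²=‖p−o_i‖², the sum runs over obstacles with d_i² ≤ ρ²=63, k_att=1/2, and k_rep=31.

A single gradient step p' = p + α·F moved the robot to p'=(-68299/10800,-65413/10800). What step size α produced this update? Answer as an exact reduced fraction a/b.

F_att = 1/2·(g−p) = 1/2·(11,15) = (5.5000,7.5000)
o1: d²=442 > ρ²=63 → inactive
o2: d²=85 > ρ²=63 → inactive
o3: d²=45 ≤ ρ²=63; F_rep = 31·(-6,3)/45² = (-0.0919,0.0459)
o4: d²=362 > ρ²=63 → inactive
F = F_att + ΣF_rep = (5.4081,7.5459)
Δp = p'−p = (0.6760,0.9432); α = Δx/Fx = (7301/10800) / (7301/1350) = 1/8
check: Δy/Fy = (10187/10800) / (10187/1350) = 1/8 ✓

α = 1/8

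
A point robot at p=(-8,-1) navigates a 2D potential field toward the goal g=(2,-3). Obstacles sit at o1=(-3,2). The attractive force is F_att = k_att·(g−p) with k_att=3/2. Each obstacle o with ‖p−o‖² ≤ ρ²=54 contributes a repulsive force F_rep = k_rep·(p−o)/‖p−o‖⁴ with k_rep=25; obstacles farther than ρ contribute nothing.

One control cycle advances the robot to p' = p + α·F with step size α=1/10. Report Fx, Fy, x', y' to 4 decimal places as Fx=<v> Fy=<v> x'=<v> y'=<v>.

F_att = 3/2·(g−p) = 3/2·(10,-2) = (15.0000,-3.0000)
o1: d²=34 ≤ ρ²=54; F_rep = 25·(-5,-3)/34² = (-0.1081,-0.0649)
F = F_att + ΣF_rep = (14.8919,-3.0649)
p' = p + 1/10·F = (-6.5108,-1.3065)

Fx=14.8919 Fy=-3.0649 x'=-6.5108 y'=-1.3065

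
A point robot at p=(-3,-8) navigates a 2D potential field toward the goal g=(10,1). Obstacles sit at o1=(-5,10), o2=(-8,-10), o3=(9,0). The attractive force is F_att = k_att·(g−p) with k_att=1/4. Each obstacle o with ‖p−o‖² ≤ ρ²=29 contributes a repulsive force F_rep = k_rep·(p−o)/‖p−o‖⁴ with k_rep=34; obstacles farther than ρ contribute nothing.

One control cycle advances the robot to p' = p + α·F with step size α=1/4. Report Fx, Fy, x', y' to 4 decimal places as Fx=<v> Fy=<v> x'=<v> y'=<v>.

F_att = 1/4·(g−p) = 1/4·(13,9) = (3.2500,2.2500)
o1: d²=328 > ρ²=29 → inactive
o2: d²=29 ≤ ρ²=29; F_rep = 34·(5,2)/29² = (0.2021,0.0809)
o3: d²=208 > ρ²=29 → inactive
F = F_att + ΣF_rep = (3.4521,2.3309)
p' = p + 1/4·F = (-2.1370,-7.4173)

Fx=3.4521 Fy=2.3309 x'=-2.1370 y'=-7.4173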